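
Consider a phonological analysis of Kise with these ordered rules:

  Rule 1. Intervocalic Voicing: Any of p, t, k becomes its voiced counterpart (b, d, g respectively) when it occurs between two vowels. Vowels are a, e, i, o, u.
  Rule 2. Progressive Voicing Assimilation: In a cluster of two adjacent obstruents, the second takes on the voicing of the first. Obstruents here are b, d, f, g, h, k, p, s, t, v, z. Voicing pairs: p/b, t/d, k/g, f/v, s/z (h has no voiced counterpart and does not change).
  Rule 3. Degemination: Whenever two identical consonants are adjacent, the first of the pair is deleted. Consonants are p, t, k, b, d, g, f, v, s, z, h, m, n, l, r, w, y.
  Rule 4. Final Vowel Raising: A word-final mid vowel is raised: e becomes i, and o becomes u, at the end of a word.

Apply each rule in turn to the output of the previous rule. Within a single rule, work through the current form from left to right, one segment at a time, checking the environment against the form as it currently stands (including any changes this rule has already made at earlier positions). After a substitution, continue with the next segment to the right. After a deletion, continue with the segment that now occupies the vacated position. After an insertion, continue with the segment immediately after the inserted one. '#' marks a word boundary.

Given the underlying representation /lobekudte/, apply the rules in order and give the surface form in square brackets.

[lobegudi]

Rule 1 Intervocalic Voicing: [lobekudte] → [lobegudte]
Rule 2 Progressive Voicing Assimilation: [lobegudte] → [lobegudde]
Rule 3 Degemination: [lobegudde] → [lobegude]
Rule 4 Final Vowel Raising: [lobegude] → [lobegudi]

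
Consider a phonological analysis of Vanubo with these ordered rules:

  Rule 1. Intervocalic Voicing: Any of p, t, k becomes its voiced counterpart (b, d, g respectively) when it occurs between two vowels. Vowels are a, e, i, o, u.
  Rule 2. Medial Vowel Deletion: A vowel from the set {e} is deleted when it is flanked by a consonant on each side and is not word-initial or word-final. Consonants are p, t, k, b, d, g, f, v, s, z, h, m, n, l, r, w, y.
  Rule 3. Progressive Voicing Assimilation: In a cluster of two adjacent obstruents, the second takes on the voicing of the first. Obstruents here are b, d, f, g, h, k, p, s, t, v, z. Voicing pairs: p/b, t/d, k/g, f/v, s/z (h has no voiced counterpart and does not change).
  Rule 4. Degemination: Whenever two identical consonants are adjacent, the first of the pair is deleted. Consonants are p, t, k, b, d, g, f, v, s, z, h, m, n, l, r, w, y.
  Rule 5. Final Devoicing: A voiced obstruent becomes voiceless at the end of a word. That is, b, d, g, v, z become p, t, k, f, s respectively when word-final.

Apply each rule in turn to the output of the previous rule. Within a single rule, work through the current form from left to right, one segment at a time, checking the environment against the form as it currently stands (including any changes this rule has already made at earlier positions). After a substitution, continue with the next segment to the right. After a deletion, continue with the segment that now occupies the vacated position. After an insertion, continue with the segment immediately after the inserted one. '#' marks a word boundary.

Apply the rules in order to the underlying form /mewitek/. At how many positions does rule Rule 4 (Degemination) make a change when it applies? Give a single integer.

Rule 1 Intervocalic Voicing: [mewitek] → [mewidek]
Rule 2 Medial Vowel Deletion: [mewidek] → [mwidk]
Rule 3 Progressive Voicing Assimilation: [mwidk] → [mwidg]
Rule 4 Degemination: no change — [mwidg]
Rule 5 Final Devoicing: [mwidg] → [mwidk]
Rule Rule 4 changed 0 position(s).

0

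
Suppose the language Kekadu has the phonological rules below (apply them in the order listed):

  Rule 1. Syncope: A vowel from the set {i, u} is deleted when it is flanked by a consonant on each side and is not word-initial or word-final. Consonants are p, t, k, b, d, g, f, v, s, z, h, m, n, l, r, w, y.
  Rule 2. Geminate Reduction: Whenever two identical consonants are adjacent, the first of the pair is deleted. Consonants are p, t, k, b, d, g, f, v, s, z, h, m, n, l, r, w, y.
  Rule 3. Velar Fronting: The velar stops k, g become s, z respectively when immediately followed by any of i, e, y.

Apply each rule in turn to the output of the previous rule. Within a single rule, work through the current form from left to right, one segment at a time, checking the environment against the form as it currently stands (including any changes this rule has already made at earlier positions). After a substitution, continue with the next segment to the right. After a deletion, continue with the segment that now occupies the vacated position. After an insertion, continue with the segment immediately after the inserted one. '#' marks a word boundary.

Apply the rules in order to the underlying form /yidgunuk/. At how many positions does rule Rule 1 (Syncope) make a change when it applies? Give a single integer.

Rule 1 Syncope: [yidgunuk] → [ydgnk]
Rule 2 Geminate Reduction: no change — [ydgnk]
Rule 3 Velar Fronting: no change — [ydgnk]
Rule Rule 1 changed 3 position(s).

3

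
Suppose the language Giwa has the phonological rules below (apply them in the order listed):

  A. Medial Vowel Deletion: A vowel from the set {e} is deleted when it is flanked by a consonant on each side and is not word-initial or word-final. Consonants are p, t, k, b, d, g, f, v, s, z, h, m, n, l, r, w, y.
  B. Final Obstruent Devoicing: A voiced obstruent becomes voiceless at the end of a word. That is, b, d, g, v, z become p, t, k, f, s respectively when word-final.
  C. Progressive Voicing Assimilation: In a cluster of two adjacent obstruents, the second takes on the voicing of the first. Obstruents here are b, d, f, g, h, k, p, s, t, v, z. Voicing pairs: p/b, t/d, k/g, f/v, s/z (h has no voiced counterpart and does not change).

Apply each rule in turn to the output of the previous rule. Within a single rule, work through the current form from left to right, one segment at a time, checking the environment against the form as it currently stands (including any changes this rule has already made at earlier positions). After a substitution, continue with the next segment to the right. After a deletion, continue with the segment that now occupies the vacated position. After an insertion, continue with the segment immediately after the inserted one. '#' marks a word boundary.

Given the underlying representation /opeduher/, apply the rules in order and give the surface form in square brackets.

A Medial Vowel Deletion: [opeduher] → [opduhr]
B Final Obstruent Devoicing: no change — [opduhr]
C Progressive Voicing Assimilation: [opduhr] → [optuhr]

[optuhr]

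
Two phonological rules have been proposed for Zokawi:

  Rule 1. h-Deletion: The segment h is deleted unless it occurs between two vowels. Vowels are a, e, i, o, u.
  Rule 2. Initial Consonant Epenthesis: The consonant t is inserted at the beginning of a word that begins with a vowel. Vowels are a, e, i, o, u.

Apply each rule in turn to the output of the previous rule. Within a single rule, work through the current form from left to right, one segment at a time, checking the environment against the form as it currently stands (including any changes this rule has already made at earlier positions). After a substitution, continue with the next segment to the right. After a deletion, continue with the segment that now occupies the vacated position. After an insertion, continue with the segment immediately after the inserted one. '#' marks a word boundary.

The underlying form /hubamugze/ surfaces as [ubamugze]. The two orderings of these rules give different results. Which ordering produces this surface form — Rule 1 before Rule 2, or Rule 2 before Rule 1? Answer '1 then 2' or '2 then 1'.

2 then 1

Order 1 then 2:
  1 h-Deletion: [hubamugze] → [ubamugze]
  2 Initial Consonant Epenthesis: [ubamugze] → [tubamugze]
  result: [tubamugze]
Order 2 then 1:
  2 Initial Consonant Epenthesis: no change — [hubamugze]
  1 h-Deletion: [hubamugze] → [ubamugze]
  result: [ubamugze]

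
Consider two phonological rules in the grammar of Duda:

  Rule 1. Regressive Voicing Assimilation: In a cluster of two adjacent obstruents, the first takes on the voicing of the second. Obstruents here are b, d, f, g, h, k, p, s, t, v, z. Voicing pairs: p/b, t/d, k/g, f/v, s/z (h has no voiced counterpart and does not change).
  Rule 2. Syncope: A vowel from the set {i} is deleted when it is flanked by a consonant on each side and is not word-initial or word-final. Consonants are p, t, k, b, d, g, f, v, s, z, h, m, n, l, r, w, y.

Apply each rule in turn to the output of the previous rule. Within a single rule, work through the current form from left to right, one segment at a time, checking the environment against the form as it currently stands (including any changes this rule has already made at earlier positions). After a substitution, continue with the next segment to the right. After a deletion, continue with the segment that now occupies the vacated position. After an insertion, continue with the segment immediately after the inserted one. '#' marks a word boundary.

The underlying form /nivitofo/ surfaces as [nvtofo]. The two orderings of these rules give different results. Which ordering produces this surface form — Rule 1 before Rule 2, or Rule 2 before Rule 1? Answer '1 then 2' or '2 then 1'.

Order 1 then 2:
  1 Regressive Voicing Assimilation: no change — [nivitofo]
  2 Syncope: [nivitofo] → [nvtofo]
  result: [nvtofo]
Order 2 then 1:
  2 Syncope: [nivitofo] → [nvtofo]
  1 Regressive Voicing Assimilation: [nvtofo] → [nftofo]
  result: [nftofo]

1 then 2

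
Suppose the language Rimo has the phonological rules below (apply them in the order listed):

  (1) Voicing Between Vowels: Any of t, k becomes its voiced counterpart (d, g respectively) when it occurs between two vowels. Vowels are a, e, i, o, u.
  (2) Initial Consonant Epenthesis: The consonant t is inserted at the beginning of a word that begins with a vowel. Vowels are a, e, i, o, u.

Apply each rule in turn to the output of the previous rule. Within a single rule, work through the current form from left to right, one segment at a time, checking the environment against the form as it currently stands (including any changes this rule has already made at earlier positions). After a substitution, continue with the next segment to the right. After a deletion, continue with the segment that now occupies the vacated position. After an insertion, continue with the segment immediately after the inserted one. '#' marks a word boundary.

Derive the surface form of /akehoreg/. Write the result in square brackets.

[tagehoreg]

(1) Voicing Between Vowels: [akehoreg] → [agehoreg]
(2) Initial Consonant Epenthesis: [agehoreg] → [tagehoreg]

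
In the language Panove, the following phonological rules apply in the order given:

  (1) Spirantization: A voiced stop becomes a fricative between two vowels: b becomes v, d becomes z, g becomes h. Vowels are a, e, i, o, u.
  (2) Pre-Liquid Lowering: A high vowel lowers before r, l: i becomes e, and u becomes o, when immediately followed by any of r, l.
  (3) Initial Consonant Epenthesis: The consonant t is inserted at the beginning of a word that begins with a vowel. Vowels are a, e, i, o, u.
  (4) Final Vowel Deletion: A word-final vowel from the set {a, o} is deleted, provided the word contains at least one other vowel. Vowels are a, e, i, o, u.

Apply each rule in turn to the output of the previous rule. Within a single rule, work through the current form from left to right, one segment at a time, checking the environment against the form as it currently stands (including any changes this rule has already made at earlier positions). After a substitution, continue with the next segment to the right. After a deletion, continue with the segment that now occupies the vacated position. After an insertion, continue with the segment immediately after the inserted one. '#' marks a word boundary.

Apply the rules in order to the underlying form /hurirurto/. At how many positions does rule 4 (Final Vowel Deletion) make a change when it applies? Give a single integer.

(1) Spirantization: no change — [hurirurto]
(2) Pre-Liquid Lowering: [hurirurto] → [horerorto]
(3) Initial Consonant Epenthesis: no change — [horerorto]
(4) Final Vowel Deletion: [horerorto] → [horerort]
Rule 4 changed 1 position(s).

1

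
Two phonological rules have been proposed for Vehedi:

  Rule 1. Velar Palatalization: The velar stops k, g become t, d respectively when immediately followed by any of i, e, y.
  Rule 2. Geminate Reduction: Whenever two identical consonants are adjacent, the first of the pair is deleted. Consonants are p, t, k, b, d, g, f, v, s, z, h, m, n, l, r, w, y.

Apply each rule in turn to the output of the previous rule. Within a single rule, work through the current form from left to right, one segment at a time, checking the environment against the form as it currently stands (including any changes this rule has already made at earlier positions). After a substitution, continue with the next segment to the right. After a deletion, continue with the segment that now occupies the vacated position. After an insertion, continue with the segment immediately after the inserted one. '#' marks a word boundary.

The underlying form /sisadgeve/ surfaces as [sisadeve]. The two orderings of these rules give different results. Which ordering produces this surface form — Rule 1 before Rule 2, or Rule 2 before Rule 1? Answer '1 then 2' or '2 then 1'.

Order 1 then 2:
  1 Velar Palatalization: [sisadgeve] → [sisaddeve]
  2 Geminate Reduction: [sisaddeve] → [sisadeve]
  result: [sisadeve]
Order 2 then 1:
  2 Geminate Reduction: no change — [sisadgeve]
  1 Velar Palatalization: [sisadgeve] → [sisaddeve]
  result: [sisaddeve]

1 then 2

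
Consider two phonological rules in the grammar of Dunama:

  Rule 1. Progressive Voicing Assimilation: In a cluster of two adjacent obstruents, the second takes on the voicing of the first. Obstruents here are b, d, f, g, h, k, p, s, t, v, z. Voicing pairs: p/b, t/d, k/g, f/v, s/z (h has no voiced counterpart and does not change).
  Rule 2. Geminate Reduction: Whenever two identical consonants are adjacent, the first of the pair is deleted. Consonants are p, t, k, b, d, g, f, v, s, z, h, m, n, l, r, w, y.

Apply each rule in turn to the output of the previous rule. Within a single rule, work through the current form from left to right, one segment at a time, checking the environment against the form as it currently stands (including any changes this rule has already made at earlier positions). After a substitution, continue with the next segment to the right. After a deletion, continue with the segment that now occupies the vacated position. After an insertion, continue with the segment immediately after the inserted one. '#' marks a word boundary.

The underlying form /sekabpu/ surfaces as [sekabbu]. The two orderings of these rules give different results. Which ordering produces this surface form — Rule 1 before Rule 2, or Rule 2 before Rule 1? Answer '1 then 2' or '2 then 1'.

Order 1 then 2:
  1 Progressive Voicing Assimilation: [sekabpu] → [sekabbu]
  2 Geminate Reduction: [sekabbu] → [sekabu]
  result: [sekabu]
Order 2 then 1:
  2 Geminate Reduction: no change — [sekabpu]
  1 Progressive Voicing Assimilation: [sekabpu] → [sekabbu]
  result: [sekabbu]

2 then 1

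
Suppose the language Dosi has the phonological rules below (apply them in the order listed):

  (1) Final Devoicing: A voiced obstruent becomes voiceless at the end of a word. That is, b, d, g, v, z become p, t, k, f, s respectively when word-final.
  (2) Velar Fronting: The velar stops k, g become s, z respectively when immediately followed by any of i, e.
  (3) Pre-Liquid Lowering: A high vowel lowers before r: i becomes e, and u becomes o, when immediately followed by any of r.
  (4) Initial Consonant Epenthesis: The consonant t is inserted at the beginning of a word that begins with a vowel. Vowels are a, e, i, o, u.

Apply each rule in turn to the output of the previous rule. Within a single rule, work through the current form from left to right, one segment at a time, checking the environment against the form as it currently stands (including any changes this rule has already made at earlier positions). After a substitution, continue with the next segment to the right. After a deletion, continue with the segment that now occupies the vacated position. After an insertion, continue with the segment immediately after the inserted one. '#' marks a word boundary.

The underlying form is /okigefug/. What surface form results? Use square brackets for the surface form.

(1) Final Devoicing: [okigefug] → [okigefuk]
(2) Velar Fronting: [okigefuk] → [osizefuk]
(3) Pre-Liquid Lowering: no change — [osizefuk]
(4) Initial Consonant Epenthesis: [osizefuk] → [tosizefuk]

[tosizefuk]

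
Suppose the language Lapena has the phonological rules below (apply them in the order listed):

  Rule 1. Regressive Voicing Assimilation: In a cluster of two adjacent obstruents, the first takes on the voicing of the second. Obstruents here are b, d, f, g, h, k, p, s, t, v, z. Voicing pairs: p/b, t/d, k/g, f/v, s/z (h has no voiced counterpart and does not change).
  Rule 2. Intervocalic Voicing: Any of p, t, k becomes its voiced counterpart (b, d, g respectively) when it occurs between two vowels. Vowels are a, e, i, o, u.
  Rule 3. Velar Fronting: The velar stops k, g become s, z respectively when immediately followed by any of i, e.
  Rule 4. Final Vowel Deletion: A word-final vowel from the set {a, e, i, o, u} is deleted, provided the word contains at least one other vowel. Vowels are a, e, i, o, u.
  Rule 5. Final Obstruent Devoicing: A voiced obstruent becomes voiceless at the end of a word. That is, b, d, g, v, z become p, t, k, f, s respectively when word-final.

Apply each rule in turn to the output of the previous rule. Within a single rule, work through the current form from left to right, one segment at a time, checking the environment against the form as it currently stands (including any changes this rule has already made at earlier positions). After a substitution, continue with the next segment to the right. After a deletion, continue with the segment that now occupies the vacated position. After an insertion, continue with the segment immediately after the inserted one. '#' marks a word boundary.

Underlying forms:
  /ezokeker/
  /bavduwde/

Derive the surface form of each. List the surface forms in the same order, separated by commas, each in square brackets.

[ezozezer], [bavduwt]

/ezokeker/:
  Rule 1 Regressive Voicing Assimilation: no change — [ezokeker]
  Rule 2 Intervocalic Voicing: [ezokeker] → [ezogeger]
  Rule 3 Velar Fronting: [ezogeger] → [ezozezer]
  Rule 4 Final Vowel Deletion: no change — [ezozezer]
  Rule 5 Final Obstruent Devoicing: no change — [ezozezer]
/bavduwde/:
  Rule 1 Regressive Voicing Assimilation: no change — [bavduwde]
  Rule 2 Intervocalic Voicing: no change — [bavduwde]
  Rule 3 Velar Fronting: no change — [bavduwde]
  Rule 4 Final Vowel Deletion: [bavduwde] → [bavduwd]
  Rule 5 Final Obstruent Devoicing: [bavduwd] → [bavduwt]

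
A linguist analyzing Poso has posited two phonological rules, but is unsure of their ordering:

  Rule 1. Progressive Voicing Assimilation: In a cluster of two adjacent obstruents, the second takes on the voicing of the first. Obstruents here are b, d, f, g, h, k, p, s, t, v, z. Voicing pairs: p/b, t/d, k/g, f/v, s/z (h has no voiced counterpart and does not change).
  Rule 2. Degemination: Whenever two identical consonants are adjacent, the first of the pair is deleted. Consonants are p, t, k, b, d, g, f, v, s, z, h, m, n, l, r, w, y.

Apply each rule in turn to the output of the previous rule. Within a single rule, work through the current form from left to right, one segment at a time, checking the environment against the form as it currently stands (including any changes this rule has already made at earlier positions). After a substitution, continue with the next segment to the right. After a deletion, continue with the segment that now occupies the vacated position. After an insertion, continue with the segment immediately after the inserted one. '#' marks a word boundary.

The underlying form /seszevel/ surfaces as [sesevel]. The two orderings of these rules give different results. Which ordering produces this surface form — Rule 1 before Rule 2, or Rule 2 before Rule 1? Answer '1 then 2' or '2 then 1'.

1 then 2

Order 1 then 2:
  1 Progressive Voicing Assimilation: [seszevel] → [sessevel]
  2 Degemination: [sessevel] → [sesevel]
  result: [sesevel]
Order 2 then 1:
  2 Degemination: no change — [seszevel]
  1 Progressive Voicing Assimilation: [seszevel] → [sessevel]
  result: [sessevel]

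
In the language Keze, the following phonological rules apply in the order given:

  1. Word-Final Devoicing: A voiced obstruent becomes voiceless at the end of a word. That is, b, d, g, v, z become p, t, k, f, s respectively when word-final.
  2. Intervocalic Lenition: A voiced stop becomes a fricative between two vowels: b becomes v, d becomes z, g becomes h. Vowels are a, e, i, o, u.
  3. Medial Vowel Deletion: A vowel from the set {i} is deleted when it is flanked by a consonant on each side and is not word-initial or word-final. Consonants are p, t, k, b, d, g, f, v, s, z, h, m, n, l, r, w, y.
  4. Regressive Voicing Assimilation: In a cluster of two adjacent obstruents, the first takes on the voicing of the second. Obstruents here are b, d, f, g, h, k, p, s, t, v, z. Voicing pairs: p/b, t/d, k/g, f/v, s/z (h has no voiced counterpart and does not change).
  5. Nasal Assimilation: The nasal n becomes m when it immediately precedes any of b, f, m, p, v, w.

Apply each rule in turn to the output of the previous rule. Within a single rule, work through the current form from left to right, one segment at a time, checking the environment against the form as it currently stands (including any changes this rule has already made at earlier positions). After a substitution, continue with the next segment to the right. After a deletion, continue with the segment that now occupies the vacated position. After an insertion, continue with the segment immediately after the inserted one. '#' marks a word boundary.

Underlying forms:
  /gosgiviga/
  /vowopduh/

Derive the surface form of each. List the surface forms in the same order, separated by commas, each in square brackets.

[gozgfha], [vowobduh]

/gosgiviga/:
  1 Word-Final Devoicing: no change — [gosgiviga]
  2 Intervocalic Lenition: [gosgiviga] → [gosgiviha]
  3 Medial Vowel Deletion: [gosgiviha] → [gosgvha]
  4 Regressive Voicing Assimilation: [gosgvha] → [gozgfha]
  5 Nasal Assimilation: no change — [gozgfha]
/vowopduh/:
  1 Word-Final Devoicing: no change — [vowopduh]
  2 Intervocalic Lenition: no change — [vowopduh]
  3 Medial Vowel Deletion: no change — [vowopduh]
  4 Regressive Voicing Assimilation: [vowopduh] → [vowobduh]
  5 Nasal Assimilation: no change — [vowobduh]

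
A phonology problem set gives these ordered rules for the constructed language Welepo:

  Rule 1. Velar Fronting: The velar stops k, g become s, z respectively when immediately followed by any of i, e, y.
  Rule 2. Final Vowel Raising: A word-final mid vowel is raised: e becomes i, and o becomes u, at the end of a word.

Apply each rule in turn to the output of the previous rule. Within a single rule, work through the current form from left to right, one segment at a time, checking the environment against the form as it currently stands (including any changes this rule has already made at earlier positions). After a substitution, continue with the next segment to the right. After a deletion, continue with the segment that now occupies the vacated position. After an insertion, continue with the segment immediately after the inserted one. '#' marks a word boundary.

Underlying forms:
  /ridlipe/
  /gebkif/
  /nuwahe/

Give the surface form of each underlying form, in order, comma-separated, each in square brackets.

[ridlipi], [zebsif], [nuwahi]

/ridlipe/:
  Rule 1 Velar Fronting: no change — [ridlipe]
  Rule 2 Final Vowel Raising: [ridlipe] → [ridlipi]
/gebkif/:
  Rule 1 Velar Fronting: [gebkif] → [zebsif]
  Rule 2 Final Vowel Raising: no change — [zebsif]
/nuwahe/:
  Rule 1 Velar Fronting: no change — [nuwahe]
  Rule 2 Final Vowel Raising: [nuwahe] → [nuwahi]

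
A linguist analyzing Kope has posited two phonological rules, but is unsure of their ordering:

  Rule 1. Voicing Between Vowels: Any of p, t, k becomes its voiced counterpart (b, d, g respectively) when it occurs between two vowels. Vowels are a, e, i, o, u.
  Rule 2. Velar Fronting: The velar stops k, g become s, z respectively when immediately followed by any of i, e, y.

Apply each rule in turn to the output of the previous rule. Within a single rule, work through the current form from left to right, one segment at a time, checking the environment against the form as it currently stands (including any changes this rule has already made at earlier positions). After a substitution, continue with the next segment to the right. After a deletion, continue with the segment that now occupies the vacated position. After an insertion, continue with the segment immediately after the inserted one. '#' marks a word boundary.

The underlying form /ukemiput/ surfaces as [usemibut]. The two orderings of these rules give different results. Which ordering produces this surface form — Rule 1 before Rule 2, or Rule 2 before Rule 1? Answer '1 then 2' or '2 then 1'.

Order 1 then 2:
  1 Voicing Between Vowels: [ukemiput] → [ugemibut]
  2 Velar Fronting: [ugemibut] → [uzemibut]
  result: [uzemibut]
Order 2 then 1:
  2 Velar Fronting: [ukemiput] → [usemiput]
  1 Voicing Between Vowels: [usemiput] → [usemibut]
  result: [usemibut]

2 then 1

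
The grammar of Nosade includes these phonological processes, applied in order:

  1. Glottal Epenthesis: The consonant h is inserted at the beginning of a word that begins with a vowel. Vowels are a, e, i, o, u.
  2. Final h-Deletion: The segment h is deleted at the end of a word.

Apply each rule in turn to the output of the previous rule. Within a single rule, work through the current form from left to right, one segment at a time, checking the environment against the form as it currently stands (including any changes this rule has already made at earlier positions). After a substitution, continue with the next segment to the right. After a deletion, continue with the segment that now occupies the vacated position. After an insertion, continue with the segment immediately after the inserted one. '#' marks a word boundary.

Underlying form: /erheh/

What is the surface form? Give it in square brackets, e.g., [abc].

[herhe]

1 Glottal Epenthesis: [erheh] → [herheh]
2 Final h-Deletion: [herheh] → [herhe]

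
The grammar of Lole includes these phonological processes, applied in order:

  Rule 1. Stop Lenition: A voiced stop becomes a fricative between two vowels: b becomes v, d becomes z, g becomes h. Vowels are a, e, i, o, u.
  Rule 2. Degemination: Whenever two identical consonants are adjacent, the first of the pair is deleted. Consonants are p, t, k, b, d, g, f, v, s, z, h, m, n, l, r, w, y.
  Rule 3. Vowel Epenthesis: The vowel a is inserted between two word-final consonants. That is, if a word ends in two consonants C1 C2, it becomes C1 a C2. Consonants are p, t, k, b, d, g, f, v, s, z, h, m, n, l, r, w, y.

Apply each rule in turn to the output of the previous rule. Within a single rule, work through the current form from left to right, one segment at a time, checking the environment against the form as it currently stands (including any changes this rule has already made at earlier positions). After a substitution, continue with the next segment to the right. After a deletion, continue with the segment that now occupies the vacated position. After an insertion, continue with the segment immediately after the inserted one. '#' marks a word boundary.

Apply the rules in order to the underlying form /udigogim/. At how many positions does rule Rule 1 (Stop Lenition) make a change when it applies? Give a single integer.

3

Rule 1 Stop Lenition: [udigogim] → [uzihohim]
Rule 2 Degemination: no change — [uzihohim]
Rule 3 Vowel Epenthesis: no change — [uzihohim]
Rule Rule 1 changed 3 position(s).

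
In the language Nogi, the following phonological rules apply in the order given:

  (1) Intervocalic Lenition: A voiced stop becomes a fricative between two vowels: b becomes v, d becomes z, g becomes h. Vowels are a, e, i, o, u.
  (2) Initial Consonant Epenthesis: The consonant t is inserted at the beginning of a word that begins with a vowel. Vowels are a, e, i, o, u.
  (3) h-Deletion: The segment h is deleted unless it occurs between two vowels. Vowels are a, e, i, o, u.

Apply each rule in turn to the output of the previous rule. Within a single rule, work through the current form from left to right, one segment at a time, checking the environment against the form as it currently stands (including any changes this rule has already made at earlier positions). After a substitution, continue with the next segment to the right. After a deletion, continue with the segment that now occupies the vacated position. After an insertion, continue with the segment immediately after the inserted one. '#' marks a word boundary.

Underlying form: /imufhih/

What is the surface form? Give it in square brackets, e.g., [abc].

[timufi]

(1) Intervocalic Lenition: no change — [imufhih]
(2) Initial Consonant Epenthesis: [imufhih] → [timufhih]
(3) h-Deletion: [timufhih] → [timufi]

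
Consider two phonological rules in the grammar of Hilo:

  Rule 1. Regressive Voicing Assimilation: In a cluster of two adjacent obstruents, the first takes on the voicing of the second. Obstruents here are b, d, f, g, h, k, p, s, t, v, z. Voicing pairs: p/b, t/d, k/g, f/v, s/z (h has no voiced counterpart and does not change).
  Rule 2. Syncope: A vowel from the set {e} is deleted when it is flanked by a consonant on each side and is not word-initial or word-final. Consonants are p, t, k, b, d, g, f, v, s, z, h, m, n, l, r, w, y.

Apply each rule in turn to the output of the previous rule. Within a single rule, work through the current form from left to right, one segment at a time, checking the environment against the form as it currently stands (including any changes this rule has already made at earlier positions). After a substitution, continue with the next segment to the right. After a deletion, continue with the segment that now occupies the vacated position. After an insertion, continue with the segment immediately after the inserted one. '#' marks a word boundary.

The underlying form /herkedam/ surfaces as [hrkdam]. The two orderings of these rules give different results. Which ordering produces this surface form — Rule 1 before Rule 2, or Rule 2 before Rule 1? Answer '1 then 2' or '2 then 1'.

Order 1 then 2:
  1 Regressive Voicing Assimilation: no change — [herkedam]
  2 Syncope: [herkedam] → [hrkdam]
  result: [hrkdam]
Order 2 then 1:
  2 Syncope: [herkedam] → [hrkdam]
  1 Regressive Voicing Assimilation: [hrkdam] → [hrgdam]
  result: [hrgdam]

1 then 2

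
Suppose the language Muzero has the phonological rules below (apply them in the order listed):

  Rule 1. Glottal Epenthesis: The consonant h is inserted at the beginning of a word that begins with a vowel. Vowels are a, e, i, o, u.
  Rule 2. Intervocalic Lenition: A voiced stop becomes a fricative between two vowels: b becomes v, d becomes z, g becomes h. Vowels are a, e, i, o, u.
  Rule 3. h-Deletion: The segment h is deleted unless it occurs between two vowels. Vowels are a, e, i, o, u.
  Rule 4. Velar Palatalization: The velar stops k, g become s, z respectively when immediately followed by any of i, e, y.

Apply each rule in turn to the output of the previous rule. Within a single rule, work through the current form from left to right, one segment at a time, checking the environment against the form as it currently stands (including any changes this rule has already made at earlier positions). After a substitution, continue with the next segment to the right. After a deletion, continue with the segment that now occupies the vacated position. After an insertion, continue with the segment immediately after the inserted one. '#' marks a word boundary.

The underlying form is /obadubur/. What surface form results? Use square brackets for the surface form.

[ovazuvur]

Rule 1 Glottal Epenthesis: [obadubur] → [hobadubur]
Rule 2 Intervocalic Lenition: [hobadubur] → [hovazuvur]
Rule 3 h-Deletion: [hovazuvur] → [ovazuvur]
Rule 4 Velar Palatalization: no change — [ovazuvur]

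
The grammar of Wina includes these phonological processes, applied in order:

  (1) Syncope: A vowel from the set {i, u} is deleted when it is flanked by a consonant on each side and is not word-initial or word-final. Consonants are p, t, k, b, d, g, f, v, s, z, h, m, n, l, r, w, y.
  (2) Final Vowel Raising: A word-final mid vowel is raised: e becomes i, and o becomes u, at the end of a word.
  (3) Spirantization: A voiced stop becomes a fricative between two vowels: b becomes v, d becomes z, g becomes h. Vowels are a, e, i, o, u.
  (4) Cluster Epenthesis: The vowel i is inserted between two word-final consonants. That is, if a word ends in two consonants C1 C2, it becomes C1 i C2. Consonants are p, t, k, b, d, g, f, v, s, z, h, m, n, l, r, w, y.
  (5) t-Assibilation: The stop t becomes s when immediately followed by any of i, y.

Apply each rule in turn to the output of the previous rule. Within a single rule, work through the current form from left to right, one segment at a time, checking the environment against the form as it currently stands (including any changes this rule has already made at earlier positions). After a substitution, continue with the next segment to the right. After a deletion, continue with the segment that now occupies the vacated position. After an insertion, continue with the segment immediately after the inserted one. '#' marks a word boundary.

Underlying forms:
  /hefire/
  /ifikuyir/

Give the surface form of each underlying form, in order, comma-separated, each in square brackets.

[hefri], [ifkyir]

/hefire/:
  (1) Syncope: [hefire] → [hefre]
  (2) Final Vowel Raising: [hefre] → [hefri]
  (3) Spirantization: no change — [hefri]
  (4) Cluster Epenthesis: no change — [hefri]
  (5) t-Assibilation: no change — [hefri]
/ifikuyir/:
  (1) Syncope: [ifikuyir] → [ifkyr]
  (2) Final Vowel Raising: no change — [ifkyr]
  (3) Spirantization: no change — [ifkyr]
  (4) Cluster Epenthesis: [ifkyr] → [ifkyir]
  (5) t-Assibilation: no change — [ifkyir]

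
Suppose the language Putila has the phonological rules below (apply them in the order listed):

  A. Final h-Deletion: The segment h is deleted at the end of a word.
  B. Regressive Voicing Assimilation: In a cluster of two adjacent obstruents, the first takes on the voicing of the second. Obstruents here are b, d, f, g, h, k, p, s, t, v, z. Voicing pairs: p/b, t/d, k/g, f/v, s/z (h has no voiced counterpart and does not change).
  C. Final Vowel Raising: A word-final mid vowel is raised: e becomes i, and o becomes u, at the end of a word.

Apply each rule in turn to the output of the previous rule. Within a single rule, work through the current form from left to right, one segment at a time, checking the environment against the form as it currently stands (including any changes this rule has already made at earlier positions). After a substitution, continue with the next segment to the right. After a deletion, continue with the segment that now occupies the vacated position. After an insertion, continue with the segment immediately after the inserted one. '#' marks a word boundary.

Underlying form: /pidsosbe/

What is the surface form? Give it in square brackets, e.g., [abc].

A Final h-Deletion: no change — [pidsosbe]
B Regressive Voicing Assimilation: [pidsosbe] → [pitsozbe]
C Final Vowel Raising: [pitsozbe] → [pitsozbi]

[pitsozbi]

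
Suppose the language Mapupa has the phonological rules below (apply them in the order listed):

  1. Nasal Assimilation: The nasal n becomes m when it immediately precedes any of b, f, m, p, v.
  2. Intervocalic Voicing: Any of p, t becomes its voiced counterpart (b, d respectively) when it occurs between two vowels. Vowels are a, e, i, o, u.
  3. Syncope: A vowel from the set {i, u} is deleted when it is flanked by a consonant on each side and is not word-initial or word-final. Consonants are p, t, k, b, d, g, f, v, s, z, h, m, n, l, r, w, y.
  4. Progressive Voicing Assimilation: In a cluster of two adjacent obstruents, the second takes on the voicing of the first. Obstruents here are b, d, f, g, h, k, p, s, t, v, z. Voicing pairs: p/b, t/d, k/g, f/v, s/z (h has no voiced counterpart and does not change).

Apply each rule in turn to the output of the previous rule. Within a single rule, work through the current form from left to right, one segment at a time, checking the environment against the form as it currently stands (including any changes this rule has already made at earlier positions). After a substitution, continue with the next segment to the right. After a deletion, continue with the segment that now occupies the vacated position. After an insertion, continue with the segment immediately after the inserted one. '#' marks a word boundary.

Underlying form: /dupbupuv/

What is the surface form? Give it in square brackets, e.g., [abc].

[dbbbv]

1 Nasal Assimilation: no change — [dupbupuv]
2 Intervocalic Voicing: [dupbupuv] → [dupbubuv]
3 Syncope: [dupbubuv] → [dpbbv]
4 Progressive Voicing Assimilation: [dpbbv] → [dbbbv]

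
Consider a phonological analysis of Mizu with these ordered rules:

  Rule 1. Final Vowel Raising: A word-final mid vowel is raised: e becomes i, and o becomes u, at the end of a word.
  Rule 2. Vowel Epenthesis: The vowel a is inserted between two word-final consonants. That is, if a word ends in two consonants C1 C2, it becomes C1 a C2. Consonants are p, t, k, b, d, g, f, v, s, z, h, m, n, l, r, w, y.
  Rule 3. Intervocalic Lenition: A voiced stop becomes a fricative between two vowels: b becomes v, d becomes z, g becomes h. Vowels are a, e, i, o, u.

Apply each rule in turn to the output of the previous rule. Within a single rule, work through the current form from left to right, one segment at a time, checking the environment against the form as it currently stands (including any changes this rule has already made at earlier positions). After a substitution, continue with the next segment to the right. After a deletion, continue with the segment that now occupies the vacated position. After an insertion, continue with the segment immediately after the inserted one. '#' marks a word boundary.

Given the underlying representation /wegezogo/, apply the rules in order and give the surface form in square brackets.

Rule 1 Final Vowel Raising: [wegezogo] → [wegezogu]
Rule 2 Vowel Epenthesis: no change — [wegezogu]
Rule 3 Intervocalic Lenition: [wegezogu] → [wehezohu]

[wehezohu]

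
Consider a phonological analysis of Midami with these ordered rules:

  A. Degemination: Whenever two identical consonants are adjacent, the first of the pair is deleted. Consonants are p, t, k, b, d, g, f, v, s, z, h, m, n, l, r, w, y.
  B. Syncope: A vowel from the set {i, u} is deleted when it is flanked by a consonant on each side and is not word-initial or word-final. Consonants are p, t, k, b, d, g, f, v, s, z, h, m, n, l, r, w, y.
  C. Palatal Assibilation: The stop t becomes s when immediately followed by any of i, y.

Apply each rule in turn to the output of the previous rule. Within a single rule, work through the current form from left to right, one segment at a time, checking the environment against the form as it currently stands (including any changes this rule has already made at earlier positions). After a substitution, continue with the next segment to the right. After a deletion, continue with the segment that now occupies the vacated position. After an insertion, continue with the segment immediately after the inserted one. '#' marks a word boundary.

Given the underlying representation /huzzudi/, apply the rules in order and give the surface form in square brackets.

[hzdi]

A Degemination: [huzzudi] → [huzudi]
B Syncope: [huzudi] → [hzdi]
C Palatal Assibilation: no change — [hzdi]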